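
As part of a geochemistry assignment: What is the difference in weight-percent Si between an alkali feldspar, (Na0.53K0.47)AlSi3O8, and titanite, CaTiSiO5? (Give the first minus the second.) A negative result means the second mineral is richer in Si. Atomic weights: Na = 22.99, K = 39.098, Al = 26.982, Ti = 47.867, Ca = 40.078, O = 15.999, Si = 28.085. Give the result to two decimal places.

16.90 percentage points

First mineral: 84.255 g Si in 269.790 g formula = 31.23 wt% Si.
Second mineral: 28.085 g Si in 196.025 g formula = 14.33 wt% Si.
31.23% − 14.33% gives a difference of 16.90 percentage points.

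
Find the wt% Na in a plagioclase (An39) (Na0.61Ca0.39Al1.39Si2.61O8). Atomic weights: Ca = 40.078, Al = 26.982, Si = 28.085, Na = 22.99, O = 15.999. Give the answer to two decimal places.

5.22 wt%

Formula mass = 0.61*22.99 + 0.39*40.078 + 1.39*26.982 + 2.61*28.085 + 8*15.999 = 268.453 g/mol, of which 14.024 g is Na.
So Na makes up 14.024/268.453 = 0.0522 of the mass, i.e. 5.22%.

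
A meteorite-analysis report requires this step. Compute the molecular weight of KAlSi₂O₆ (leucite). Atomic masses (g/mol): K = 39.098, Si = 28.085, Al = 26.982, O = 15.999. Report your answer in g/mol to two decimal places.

K: 1 × 39.098 = 39.0980
Al: 1 × 26.982 = 26.9820
Si: 2 × 28.085 = 56.1700
O: 6 × 15.999 = 95.9940
Summing the contributions gives the formula mass.

218.24 g/mol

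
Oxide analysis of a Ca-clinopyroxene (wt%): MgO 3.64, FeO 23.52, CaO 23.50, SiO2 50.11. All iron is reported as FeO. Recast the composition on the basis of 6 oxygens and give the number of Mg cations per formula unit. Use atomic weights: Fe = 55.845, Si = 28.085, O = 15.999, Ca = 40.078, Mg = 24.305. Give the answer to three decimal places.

MgO: 3.64/40.304 = 0.09031 mol → 0.09031 mol Mg, 0.09031 mol O.
FeO: 23.52/71.844 = 0.32738 mol → 0.32738 mol Fe, 0.32738 mol O.
CaO: 23.50/56.077 = 0.41907 mol → 0.41907 mol Ca, 0.41907 mol O.
SiO2: 50.11/60.083 = 0.83401 mol → 0.83401 mol Si, 1.66802 mol O.
Total oxygen = 2.50478 mol. Normalization factor = 6/2.50478 = 2.39542.
Mg per 6 O = 0.09031 × 2.39542 = 0.216.

0.216 Mg apfu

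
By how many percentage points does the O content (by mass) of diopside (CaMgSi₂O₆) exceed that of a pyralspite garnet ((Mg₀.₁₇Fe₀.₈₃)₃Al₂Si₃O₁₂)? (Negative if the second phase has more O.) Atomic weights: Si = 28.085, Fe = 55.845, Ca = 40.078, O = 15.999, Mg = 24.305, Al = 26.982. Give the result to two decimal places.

First mineral: 95.994 g O in 216.547 g formula = 44.33 wt% O.
Second mineral: 191.988 g O in 481.657 g formula = 39.86 wt% O.
44.33% − 39.86% gives a difference of 4.47 percentage points.

4.47 percentage points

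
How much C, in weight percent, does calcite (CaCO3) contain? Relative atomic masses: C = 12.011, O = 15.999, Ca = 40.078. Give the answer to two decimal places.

12.00 weight percent

Formula mass = 1*40.078 + 1*12.011 + 3*15.999 = 100.086 g/mol, of which 12.011 g is C.
So C makes up 12.011/100.086 = 0.1200 of the mass, i.e. 12.00%.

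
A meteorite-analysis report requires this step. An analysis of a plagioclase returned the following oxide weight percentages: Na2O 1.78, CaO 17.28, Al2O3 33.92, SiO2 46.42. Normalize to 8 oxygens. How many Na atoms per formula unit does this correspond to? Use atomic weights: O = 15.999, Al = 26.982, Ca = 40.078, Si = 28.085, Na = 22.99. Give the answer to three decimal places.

1.78 wt% Na2O ÷ 61.979 g/mol = 0.02872 mol, giving 0.05744 Na and 0.02872 O.
17.28 wt% CaO ÷ 56.077 g/mol = 0.30815 mol, giving 0.30815 Ca and 0.30815 O.
33.92 wt% Al2O3 ÷ 101.961 g/mol = 0.33268 mol, giving 0.66536 Al and 0.99804 O.
46.42 wt% SiO2 ÷ 60.083 g/mol = 0.77260 mol, giving 0.77260 Si and 1.54520 O.
Oxygen sums to 2.88011; scaling by 8/2.88011 = 2.77767 puts the formula on 8 O.
Na: 0.05744 × 2.77767 = 0.160 atoms per formula unit.

0.160 Na apfu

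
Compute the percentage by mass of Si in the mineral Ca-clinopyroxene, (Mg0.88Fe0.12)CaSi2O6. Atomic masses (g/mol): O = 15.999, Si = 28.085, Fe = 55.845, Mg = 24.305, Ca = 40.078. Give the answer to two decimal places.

25.49 mass %

Molar mass of (Mg0.88Fe0.12)CaSi2O6: 0.88·24.305 + 0.12·55.845 + 1·40.078 + 2·28.085 + 6·15.999 = 220.332 g/mol.
Mass of Si per formula unit: 2 × 28.085 = 56.170 g.
Weight fraction Si = 56.170 / 220.332 = 0.2549.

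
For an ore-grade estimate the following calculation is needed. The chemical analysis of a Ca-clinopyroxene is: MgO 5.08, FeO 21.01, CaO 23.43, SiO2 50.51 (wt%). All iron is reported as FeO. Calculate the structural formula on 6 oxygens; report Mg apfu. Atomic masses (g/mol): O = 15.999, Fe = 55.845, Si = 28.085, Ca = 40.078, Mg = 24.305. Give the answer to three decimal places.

5.08 wt% MgO ÷ 40.304 g/mol = 0.12604 mol, giving 0.12604 Mg and 0.12604 O.
21.01 wt% FeO ÷ 71.844 g/mol = 0.29244 mol, giving 0.29244 Fe and 0.29244 O.
23.43 wt% CaO ÷ 56.077 g/mol = 0.41782 mol, giving 0.41782 Ca and 0.41782 O.
50.51 wt% SiO2 ÷ 60.083 g/mol = 0.84067 mol, giving 0.84067 Si and 1.68134 O.
Oxygen sums to 2.51764; scaling by 6/2.51764 = 2.38318 puts the formula on 6 O.
Mg: 0.12604 × 2.38318 = 0.300 atoms per formula unit.

0.300 Mg apfu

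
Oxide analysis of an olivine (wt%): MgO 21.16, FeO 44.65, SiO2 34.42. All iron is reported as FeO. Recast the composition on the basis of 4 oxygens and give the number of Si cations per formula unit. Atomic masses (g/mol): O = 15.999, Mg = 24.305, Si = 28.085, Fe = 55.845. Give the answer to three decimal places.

21.16 wt% MgO ÷ 40.304 g/mol = 0.52501 mol, giving 0.52501 Mg and 0.52501 O.
44.65 wt% FeO ÷ 71.844 g/mol = 0.62149 mol, giving 0.62149 Fe and 0.62149 O.
34.42 wt% SiO2 ÷ 60.083 g/mol = 0.57287 mol, giving 0.57287 Si and 1.14574 O.
Oxygen sums to 2.29224; scaling by 4/2.29224 = 1.74502 puts the formula on 4 O.
Si: 0.57287 × 1.74502 = 1.000 atoms per formula unit.

1.000 Si apfu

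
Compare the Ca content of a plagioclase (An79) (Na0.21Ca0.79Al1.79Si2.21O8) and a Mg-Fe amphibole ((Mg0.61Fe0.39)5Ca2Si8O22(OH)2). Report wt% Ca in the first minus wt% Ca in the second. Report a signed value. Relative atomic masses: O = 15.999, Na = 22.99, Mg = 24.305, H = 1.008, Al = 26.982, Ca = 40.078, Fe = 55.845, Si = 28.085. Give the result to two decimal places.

2.35 percentage points

First mineral: 31.662 g Ca in 274.847 g formula = 11.52 wt% Ca.
Second mineral: 80.156 g Ca in 873.856 g formula = 9.17 wt% Ca.
11.52% − 9.17% gives a difference of 2.35 percentage points.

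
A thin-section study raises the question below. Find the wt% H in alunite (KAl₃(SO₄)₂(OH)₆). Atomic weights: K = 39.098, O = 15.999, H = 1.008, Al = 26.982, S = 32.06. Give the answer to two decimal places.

1.46 mass %

Formula mass = 1×39.098 + 3×26.982 + 2×32.06 + 14×15.999 + 6×1.008 = 414.198 g/mol, of which 6.048 g is H.
So H makes up 6.048/414.198 = 0.0146 of the mass, i.e. 1.46%.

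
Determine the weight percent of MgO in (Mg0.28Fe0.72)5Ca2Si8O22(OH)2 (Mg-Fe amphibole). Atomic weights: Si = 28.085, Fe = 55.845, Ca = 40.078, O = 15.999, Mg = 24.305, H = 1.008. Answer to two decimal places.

Formula mass = 925.897 g/mol.
1.40 Mg → 1.4000 mol MgO per formula unit; M(MgO) = 40.304, so MgO mass = 56.426 g.
56.426/925.897 × 100 = 6.09 wt%.

6.09 wt%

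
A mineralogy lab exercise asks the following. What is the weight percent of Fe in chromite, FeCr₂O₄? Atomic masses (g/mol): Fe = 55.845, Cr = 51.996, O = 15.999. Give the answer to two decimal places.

M(FeCr₂O₄) = 223.833 g/mol.
Fe contributes 1 × 55.845 = 55.845 g per mole.
55.845/223.833 = 0.2495 → 24.95%.

24.95 mass %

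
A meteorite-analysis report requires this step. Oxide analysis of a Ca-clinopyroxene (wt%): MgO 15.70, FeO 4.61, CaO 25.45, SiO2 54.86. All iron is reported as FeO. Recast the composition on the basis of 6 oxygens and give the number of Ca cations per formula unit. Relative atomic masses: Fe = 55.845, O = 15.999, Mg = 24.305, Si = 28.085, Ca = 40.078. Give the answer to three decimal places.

0.996 Ca apfu

MgO: 15.70/40.304 = 0.38954 mol → 0.38954 mol Mg, 0.38954 mol O.
FeO: 4.61/71.844 = 0.06417 mol → 0.06417 mol Fe, 0.06417 mol O.
CaO: 25.45/56.077 = 0.45384 mol → 0.45384 mol Ca, 0.45384 mol O.
SiO2: 54.86/60.083 = 0.91307 mol → 0.91307 mol Si, 1.82614 mol O.
Total oxygen = 2.73369 mol. Normalization factor = 6/2.73369 = 2.19484.
Ca per 6 O = 0.45384 × 2.19484 = 0.996.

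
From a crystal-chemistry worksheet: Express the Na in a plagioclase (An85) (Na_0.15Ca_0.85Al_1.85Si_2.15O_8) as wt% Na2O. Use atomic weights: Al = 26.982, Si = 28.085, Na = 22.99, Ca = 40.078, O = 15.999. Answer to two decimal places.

1.69 wt%

Molar mass of Na_0.15Ca_0.85Al_1.85Si_2.15O_8 = 0.15·22.99 + 0.85·40.078 + 1.85·26.982 + 2.15·28.085 + 8·15.999 = 275.806 g/mol.
Each formula unit contains 0.15 Na, equivalent to 0.15/2 = 0.0750 mol Na2O.
M(Na2O) = 2×22.99 + 1×15.999 = 61.979 g/mol.
Mass of Na2O per formula unit = 0.0750 × 61.979 = 4.648 g.
Na2O wt% = 4.648 / 275.806 × 100 = 1.69%.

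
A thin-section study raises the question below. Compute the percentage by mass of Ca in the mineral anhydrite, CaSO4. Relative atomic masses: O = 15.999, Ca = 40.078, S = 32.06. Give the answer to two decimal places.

Formula mass = 1×40.078 + 1×32.06 + 4×15.999 = 136.134 g/mol, of which 40.078 g is Ca.
So Ca makes up 40.078/136.134 = 0.2944 of the mass, i.e. 29.44%.

29.44 wt%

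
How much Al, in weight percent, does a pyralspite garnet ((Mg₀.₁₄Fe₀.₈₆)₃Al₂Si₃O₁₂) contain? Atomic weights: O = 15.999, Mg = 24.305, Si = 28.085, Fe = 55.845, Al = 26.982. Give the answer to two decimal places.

Molar mass of (Mg₀.₁₄Fe₀.₈₆)₃Al₂Si₃O₁₂: 0.42×24.305 + 2.58×55.845 + 2×26.982 + 3×28.085 + 12×15.999 = 484.495 g/mol.
Mass of Al per formula unit: 2 × 26.982 = 53.964 g.
Weight fraction Al = 53.964 / 484.495 = 0.1114.

11.14 weight percent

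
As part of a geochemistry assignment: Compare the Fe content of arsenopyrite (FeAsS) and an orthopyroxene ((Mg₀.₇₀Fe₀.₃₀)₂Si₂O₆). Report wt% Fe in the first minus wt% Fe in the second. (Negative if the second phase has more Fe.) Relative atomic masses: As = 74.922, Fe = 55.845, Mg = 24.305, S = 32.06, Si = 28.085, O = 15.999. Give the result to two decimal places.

19.05 percentage points

First mineral: 55.845 g Fe in 162.827 g formula = 34.30 wt% Fe.
Second mineral: 33.507 g Fe in 219.698 g formula = 15.25 wt% Fe.
34.30% − 15.25% gives a difference of 19.05 percentage points.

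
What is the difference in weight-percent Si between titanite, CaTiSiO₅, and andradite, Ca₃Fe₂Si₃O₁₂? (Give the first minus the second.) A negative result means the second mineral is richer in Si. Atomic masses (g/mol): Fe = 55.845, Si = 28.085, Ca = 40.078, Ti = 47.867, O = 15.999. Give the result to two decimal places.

-2.25 percentage points

First mineral: 28.085 g Si in 196.025 g formula = 14.33 wt% Si.
Second mineral: 84.255 g Si in 508.167 g formula = 16.58 wt% Si.
14.33% − 16.58% gives a difference of -2.25 percentage points.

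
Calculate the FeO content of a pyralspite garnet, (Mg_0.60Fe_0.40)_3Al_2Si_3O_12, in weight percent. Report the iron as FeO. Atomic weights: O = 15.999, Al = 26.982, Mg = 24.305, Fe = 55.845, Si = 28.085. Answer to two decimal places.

Formula mass = 440.970 g/mol.
1.20 Fe → 1.2000 mol FeO per formula unit; M(FeO) = 71.844, so FeO mass = 86.213 g.
86.213/440.970 × 100 = 19.55 wt%.

19.55 wt%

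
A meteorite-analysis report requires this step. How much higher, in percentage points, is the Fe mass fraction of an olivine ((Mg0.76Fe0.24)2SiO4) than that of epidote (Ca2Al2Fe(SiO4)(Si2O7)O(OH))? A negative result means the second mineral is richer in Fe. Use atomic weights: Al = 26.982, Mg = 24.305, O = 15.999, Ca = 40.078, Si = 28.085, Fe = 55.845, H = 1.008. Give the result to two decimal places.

5.64 percentage points

Fe in (Mg0.76Fe0.24)2SiO4: molar mass 155.830 g/mol; 0.48×55.845 = 26.806 g → 17.20 wt%.
Fe in Ca2Al2Fe(SiO4)(Si2O7)O(OH): molar mass 483.215 g/mol; 1×55.845 = 55.845 g → 11.56 wt%.
Difference = 17.20 − 11.56 = 5.64 percentage points.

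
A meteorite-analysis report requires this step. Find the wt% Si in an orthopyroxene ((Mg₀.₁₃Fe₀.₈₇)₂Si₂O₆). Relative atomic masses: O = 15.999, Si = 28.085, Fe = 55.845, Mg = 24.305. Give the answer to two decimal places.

21.97 mass %

Molar mass of (Mg₀.₁₃Fe₀.₈₇)₂Si₂O₆: 0.26·24.305 + 1.74·55.845 + 2·28.085 + 6·15.999 = 255.654 g/mol.
Mass of Si per formula unit: 2 × 28.085 = 56.170 g.
Weight fraction Si = 56.170 / 255.654 = 0.2197.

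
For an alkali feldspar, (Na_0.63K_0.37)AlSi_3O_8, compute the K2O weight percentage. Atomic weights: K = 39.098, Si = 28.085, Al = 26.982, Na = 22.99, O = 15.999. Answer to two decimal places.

6.50 wt%

Molar mass of (Na_0.63K_0.37)AlSi_3O_8 = 0.63×22.99 + 0.37×39.098 + 1×26.982 + 3×28.085 + 8×15.999 = 268.179 g/mol.
Each formula unit contains 0.37 K, equivalent to 0.37/2 = 0.1850 mol K2O.
M(K2O) = 2×39.098 + 1×15.999 = 94.195 g/mol.
Mass of K2O per formula unit = 0.1850 × 94.195 = 17.426 g.
K2O wt% = 17.426 / 268.179 × 100 = 6.50%.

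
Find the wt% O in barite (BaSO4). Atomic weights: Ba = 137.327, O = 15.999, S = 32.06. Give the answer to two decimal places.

Molar mass of BaSO4: 1·137.327 + 1·32.06 + 4·15.999 = 233.383 g/mol.
Mass of O per formula unit: 4 × 15.999 = 63.996 g.
Weight fraction O = 63.996 / 233.383 = 0.2742.

27.42 mass %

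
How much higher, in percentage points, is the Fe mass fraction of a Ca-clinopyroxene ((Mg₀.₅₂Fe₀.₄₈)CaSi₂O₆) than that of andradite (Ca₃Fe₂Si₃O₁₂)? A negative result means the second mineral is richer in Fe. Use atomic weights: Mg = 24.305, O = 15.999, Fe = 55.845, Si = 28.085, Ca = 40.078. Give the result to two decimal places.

-10.41 percentage points

Fe in (Mg₀.₅₂Fe₀.₄₈)CaSi₂O₆: molar mass 231.686 g/mol; 0.48×55.845 = 26.806 g → 11.57 wt%.
Fe in Ca₃Fe₂Si₃O₁₂: molar mass 508.167 g/mol; 2×55.845 = 111.690 g → 21.98 wt%.
Difference = 11.57 − 21.98 = -10.41 percentage points.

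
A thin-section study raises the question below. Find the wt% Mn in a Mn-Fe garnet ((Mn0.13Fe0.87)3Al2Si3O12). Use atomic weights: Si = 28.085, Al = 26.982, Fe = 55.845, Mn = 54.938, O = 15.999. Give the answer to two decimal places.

4.31 mass %

M((Mn0.13Fe0.87)3Al2Si3O12) = 497.388 g/mol.
Mn contributes 0.39 × 54.938 = 21.426 g per mole.
21.426/497.388 = 0.0431 → 4.31%.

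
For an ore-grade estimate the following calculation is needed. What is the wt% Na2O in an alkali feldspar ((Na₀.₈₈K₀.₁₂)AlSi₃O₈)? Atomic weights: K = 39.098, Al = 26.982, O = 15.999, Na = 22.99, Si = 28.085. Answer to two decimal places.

Formula mass = 264.152 g/mol.
0.88 Na → 0.4400 mol Na2O per formula unit; M(Na2O) = 61.979, so Na2O mass = 27.271 g.
27.271/264.152 × 100 = 10.32 wt%.

10.32 wt%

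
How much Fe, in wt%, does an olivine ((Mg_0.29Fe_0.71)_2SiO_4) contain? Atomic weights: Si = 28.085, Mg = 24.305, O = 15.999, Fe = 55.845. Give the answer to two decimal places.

Molar mass of (Mg_0.29Fe_0.71)_2SiO_4: 0.58×24.305 + 1.42×55.845 + 1×28.085 + 4×15.999 = 185.478 g/mol.
Mass of Fe per formula unit: 1.42 × 55.845 = 79.300 g.
Weight fraction Fe = 79.300 / 185.478 = 0.4275.

42.75 wt%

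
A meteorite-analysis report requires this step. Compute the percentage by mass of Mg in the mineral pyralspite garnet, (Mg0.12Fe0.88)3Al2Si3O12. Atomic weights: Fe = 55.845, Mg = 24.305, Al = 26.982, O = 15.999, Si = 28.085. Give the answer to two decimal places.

1.80 wt%

M((Mg0.12Fe0.88)3Al2Si3O12) = 486.388 g/mol.
Mg contributes 0.36 × 24.305 = 8.750 g per mole.
8.750/486.388 = 0.0180 → 1.80%.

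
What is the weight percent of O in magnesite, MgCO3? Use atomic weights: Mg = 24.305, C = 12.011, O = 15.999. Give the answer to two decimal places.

56.93 mass %

Formula mass = 1×24.305 + 1×12.011 + 3×15.999 = 84.313 g/mol, of which 47.997 g is O.
So O makes up 47.997/84.313 = 0.5693 of the mass, i.e. 56.93%.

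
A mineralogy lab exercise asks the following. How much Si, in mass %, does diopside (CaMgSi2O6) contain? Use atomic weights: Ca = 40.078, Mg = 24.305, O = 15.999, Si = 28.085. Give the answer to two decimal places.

Molar mass of CaMgSi2O6: 1×40.078 + 1×24.305 + 2×28.085 + 6×15.999 = 216.547 g/mol.
Mass of Si per formula unit: 2 × 28.085 = 56.170 g.
Weight fraction Si = 56.170 / 216.547 = 0.2594.

25.94 mass %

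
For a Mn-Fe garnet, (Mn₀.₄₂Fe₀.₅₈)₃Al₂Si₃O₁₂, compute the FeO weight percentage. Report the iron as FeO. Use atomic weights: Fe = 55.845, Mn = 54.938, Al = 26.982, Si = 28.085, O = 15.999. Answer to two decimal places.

Molar mass of (Mn₀.₄₂Fe₀.₅₈)₃Al₂Si₃O₁₂ = 1.26·54.938 + 1.74·55.845 + 2·26.982 + 3·28.085 + 12·15.999 = 496.599 g/mol.
Each formula unit contains 1.74 Fe, equivalent to 1.74/1 = 1.7400 mol FeO.
M(FeO) = 1×55.845 + 1×15.999 = 71.844 g/mol.
Mass of FeO per formula unit = 1.7400 × 71.844 = 125.009 g.
FeO wt% = 125.009 / 496.599 × 100 = 25.17%.

25.17 wt%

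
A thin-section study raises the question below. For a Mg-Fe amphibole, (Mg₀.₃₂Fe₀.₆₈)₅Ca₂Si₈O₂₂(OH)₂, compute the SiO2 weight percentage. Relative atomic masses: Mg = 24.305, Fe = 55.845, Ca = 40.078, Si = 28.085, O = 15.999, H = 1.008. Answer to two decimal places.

Molar mass of (Mg₀.₃₂Fe₀.₆₈)₅Ca₂Si₈O₂₂(OH)₂ = 1.60*24.305 + 3.40*55.845 + 2*40.078 + 8*28.085 + 24*15.999 + 2*1.008 = 919.589 g/mol.
Each formula unit contains 8 Si, equivalent to 8/1 = 8.0000 mol SiO2.
M(SiO2) = 1×28.085 + 2×15.999 = 60.083 g/mol.
Mass of SiO2 per formula unit = 8.0000 × 60.083 = 480.664 g.
SiO2 wt% = 480.664 / 919.589 × 100 = 52.27%.

52.27 wt%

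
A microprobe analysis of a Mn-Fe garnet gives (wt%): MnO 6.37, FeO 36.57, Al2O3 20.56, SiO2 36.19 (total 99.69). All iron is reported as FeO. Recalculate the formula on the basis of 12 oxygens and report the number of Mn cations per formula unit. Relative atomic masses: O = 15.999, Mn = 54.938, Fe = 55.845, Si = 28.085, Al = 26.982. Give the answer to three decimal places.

0.447 Mn apfu

MnO: 6.37/70.937 = 0.08980 mol → 0.08980 mol Mn, 0.08980 mol O.
FeO: 36.57/71.844 = 0.50902 mol → 0.50902 mol Fe, 0.50902 mol O.
Al2O3: 20.56/101.961 = 0.20165 mol → 0.40330 mol Al, 0.60495 mol O.
SiO2: 36.19/60.083 = 0.60233 mol → 0.60233 mol Si, 1.20466 mol O.
Total oxygen = 2.40843 mol. Normalization factor = 12/2.40843 = 4.98250.
Mn per 12 O = 0.08980 × 4.98250 = 0.447.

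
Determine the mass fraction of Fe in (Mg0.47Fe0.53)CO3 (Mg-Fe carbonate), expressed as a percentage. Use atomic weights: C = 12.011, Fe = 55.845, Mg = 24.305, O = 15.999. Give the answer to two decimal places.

29.30 weight percent

Molar mass of (Mg0.47Fe0.53)CO3: 0.47*24.305 + 0.53*55.845 + 1*12.011 + 3*15.999 = 101.029 g/mol.
Mass of Fe per formula unit: 0.53 × 55.845 = 29.598 g.
Weight fraction Fe = 29.598 / 101.029 = 0.2930.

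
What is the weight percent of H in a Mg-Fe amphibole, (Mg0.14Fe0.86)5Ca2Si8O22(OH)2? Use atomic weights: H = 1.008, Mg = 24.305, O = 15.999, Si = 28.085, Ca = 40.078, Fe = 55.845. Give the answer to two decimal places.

Molar mass of (Mg0.14Fe0.86)5Ca2Si8O22(OH)2: 0.70×24.305 + 4.30×55.845 + 2×40.078 + 8×28.085 + 24×15.999 + 2×1.008 = 947.975 g/mol.
Mass of H per formula unit: 2 × 1.008 = 2.016 g.
Weight fraction H = 2.016 / 947.975 = 0.0021.

0.21 wt%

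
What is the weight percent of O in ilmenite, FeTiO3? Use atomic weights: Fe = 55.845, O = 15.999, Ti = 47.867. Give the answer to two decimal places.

31.64 weight percent

M(FeTiO3) = 151.709 g/mol.
O contributes 3 × 15.999 = 47.997 g per mole.
47.997/151.709 = 0.3164 → 31.64%.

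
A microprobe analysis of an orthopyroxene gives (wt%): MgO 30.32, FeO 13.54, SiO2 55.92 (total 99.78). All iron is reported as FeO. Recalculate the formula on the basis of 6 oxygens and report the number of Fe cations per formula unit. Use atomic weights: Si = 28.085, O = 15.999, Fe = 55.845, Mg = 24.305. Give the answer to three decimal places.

0.404 Fe apfu

30.32 wt% MgO ÷ 40.304 g/mol = 0.75228 mol, giving 0.75228 Mg and 0.75228 O.
13.54 wt% FeO ÷ 71.844 g/mol = 0.18846 mol, giving 0.18846 Fe and 0.18846 O.
55.92 wt% SiO2 ÷ 60.083 g/mol = 0.93071 mol, giving 0.93071 Si and 1.86142 O.
Oxygen sums to 2.80216; scaling by 6/2.80216 = 2.14121 puts the formula on 6 O.
Fe: 0.18846 × 2.14121 = 0.404 atoms per formula unit.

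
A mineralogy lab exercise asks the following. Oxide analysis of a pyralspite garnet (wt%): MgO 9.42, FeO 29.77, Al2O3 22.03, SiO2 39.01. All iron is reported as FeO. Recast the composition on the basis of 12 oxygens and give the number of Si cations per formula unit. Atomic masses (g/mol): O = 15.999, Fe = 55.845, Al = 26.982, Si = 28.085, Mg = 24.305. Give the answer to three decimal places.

MgO: 9.42/40.304 = 0.23372 mol → 0.23372 mol Mg, 0.23372 mol O.
FeO: 29.77/71.844 = 0.41437 mol → 0.41437 mol Fe, 0.41437 mol O.
Al2O3: 22.03/101.961 = 0.21606 mol → 0.43212 mol Al, 0.64818 mol O.
SiO2: 39.01/60.083 = 0.64927 mol → 0.64927 mol Si, 1.29854 mol O.
Total oxygen = 2.59481 mol. Normalization factor = 12/2.59481 = 4.62462.
Si per 12 O = 0.64927 × 4.62462 = 3.003.

3.003 Si apfu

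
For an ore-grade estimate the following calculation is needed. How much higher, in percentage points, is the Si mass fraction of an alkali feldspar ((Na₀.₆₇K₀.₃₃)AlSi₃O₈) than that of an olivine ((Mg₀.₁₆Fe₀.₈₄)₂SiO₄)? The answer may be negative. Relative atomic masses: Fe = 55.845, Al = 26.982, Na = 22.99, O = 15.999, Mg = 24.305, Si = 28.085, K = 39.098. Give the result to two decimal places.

16.99 percentage points

Si in (Na₀.₆₇K₀.₃₃)AlSi₃O₈: molar mass 267.535 g/mol; 3×28.085 = 84.255 g → 31.49 wt%.
Si in (Mg₀.₁₆Fe₀.₈₄)₂SiO₄: molar mass 193.678 g/mol; 1×28.085 = 28.085 g → 14.50 wt%.
Difference = 31.49 − 14.50 = 16.99 percentage points.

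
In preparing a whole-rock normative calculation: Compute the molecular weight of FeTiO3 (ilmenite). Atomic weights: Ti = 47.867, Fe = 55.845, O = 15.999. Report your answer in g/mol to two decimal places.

151.71 g/mol

The formula mass is the sum 1(55.845) + 1(47.867) + 3(15.999).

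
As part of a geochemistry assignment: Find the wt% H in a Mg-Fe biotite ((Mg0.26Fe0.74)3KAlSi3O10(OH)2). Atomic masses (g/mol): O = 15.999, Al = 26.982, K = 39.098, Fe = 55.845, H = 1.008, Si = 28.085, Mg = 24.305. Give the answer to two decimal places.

Formula mass = 0.78·24.305 + 2.22·55.845 + 1·39.098 + 1·26.982 + 3·28.085 + 12·15.999 + 2·1.008 = 487.273 g/mol, of which 2.016 g is H.
So H makes up 2.016/487.273 = 0.0041 of the mass, i.e. 0.41%.

0.41 mass %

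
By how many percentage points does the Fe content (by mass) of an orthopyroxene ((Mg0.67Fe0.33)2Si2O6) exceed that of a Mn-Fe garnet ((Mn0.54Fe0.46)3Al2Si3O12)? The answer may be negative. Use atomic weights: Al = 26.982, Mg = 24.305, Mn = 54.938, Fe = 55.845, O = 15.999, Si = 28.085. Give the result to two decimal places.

1.10 percentage points

M((Mg0.67Fe0.33)2Si2O6) = 221.590 g/mol, so wt% Fe = 36.858/221.590 × 100 = 16.63%.
M((Mn0.54Fe0.46)3Al2Si3O12) = 496.273 g/mol, so wt% Fe = 77.066/496.273 × 100 = 15.53%.
16.63 − 15.53 = 1.10 pp.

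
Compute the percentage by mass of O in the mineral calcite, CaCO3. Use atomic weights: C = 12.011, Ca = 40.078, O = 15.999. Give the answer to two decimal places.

Formula mass = 1·40.078 + 1·12.011 + 3·15.999 = 100.086 g/mol, of which 47.997 g is O.
So O makes up 47.997/100.086 = 0.4796 of the mass, i.e. 47.96%.

47.96 wt%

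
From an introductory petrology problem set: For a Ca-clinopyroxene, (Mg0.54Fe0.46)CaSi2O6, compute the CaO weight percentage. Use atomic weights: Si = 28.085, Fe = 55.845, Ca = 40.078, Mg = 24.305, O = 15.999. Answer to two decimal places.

M((Mg0.54Fe0.46)CaSi2O6) = 231.055 g/mol; M(CaO) = 56.077 g/mol.
Moles CaO per formula unit = 1 Ca ÷ 1 = 1.0000.
CaO fraction = (1.0000 × 56.077) / 231.055 = 56.077/231.055 = 0.2427.

24.27 wt%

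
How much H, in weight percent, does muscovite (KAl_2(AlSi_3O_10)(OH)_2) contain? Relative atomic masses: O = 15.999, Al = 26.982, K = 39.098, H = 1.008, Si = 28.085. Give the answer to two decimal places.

Formula mass = 1×39.098 + 3×26.982 + 3×28.085 + 12×15.999 + 2×1.008 = 398.303 g/mol, of which 2.016 g is H.
So H makes up 2.016/398.303 = 0.0051 of the mass, i.e. 0.51%.

0.51 weight percent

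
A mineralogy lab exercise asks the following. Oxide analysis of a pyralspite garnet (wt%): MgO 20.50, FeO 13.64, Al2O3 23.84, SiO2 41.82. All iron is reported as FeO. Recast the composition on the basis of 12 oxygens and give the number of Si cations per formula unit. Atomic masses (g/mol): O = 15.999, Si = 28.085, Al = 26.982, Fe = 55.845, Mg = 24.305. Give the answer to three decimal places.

MgO: 20.50/40.304 = 0.50863 mol → 0.50863 mol Mg, 0.50863 mol O.
FeO: 13.64/71.844 = 0.18986 mol → 0.18986 mol Fe, 0.18986 mol O.
Al2O3: 23.84/101.961 = 0.23381 mol → 0.46762 mol Al, 0.70143 mol O.
SiO2: 41.82/60.083 = 0.69604 mol → 0.69604 mol Si, 1.39208 mol O.
Total oxygen = 2.79200 mol. Normalization factor = 12/2.79200 = 4.29799.
Si per 12 O = 0.69604 × 4.29799 = 2.992.

2.992 Si apfu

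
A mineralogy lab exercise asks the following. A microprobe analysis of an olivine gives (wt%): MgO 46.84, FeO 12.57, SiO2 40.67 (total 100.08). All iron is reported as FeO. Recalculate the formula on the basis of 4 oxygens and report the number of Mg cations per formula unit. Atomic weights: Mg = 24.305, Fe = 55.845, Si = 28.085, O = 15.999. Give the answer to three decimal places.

MgO: 46.84/40.304 = 1.16217 mol → 1.16217 mol Mg, 1.16217 mol O.
FeO: 12.57/71.844 = 0.17496 mol → 0.17496 mol Fe, 0.17496 mol O.
SiO2: 40.67/60.083 = 0.67690 mol → 0.67690 mol Si, 1.35380 mol O.
Total oxygen = 2.69093 mol. Normalization factor = 4/2.69093 = 1.48647.
Mg per 4 O = 1.16217 × 1.48647 = 1.728.

1.728 Mg apfu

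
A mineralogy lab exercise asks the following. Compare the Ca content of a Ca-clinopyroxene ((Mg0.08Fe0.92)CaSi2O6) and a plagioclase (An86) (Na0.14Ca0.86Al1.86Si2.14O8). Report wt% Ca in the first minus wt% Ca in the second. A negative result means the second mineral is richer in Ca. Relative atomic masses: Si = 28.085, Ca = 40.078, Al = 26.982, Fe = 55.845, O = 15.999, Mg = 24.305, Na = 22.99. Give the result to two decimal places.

First mineral: 40.078 g Ca in 245.564 g formula = 16.32 wt% Ca.
Second mineral: 34.467 g Ca in 275.966 g formula = 12.49 wt% Ca.
16.32% − 12.49% gives a difference of 3.83 percentage points.

3.83 percentage points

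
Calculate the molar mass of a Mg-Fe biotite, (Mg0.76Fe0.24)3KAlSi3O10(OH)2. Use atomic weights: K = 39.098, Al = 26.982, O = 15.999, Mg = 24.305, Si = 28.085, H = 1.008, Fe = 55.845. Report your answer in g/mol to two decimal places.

M = 2.28×24.305 + 0.72×55.845 + 1×39.098 + 1×26.982 + 3×28.085 + 12×15.999 + 2×1.008

439.96 g/mol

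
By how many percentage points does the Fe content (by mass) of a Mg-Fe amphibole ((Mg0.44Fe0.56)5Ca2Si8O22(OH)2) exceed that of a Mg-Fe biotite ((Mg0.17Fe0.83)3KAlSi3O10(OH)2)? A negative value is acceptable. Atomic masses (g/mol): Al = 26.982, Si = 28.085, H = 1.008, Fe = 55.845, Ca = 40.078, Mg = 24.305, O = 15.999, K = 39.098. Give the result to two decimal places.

M((Mg0.44Fe0.56)5Ca2Si8O22(OH)2) = 900.665 g/mol, so wt% Fe = 156.366/900.665 × 100 = 17.36%.
M((Mg0.17Fe0.83)3KAlSi3O10(OH)2) = 495.789 g/mol, so wt% Fe = 139.054/495.789 × 100 = 28.05%.
17.36 − 28.05 = -10.69 pp.

-10.69 percentage points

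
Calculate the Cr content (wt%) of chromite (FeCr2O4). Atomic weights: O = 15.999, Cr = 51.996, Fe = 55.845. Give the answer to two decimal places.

46.46 wt%

Molar mass of FeCr2O4: 1*55.845 + 2*51.996 + 4*15.999 = 223.833 g/mol.
Mass of Cr per formula unit: 2 × 51.996 = 103.992 g.
Weight fraction Cr = 103.992 / 223.833 = 0.4646.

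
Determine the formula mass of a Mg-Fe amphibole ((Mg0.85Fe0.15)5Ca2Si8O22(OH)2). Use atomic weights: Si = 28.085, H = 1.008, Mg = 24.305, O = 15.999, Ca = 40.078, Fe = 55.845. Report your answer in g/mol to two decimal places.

836.01 g/mol

M = 4.25(24.305) + 0.75(55.845) + 2(40.078) + 8(28.085) + 24(15.999) + 2(1.008)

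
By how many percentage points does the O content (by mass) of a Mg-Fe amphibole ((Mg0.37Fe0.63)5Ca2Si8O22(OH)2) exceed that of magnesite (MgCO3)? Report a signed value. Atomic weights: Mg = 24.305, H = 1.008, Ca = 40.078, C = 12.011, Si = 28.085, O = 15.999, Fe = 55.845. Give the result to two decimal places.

-14.81 percentage points

O in (Mg0.37Fe0.63)5Ca2Si8O22(OH)2: molar mass 911.704 g/mol; 24×15.999 = 383.976 g → 42.12 wt%.
O in MgCO3: molar mass 84.313 g/mol; 3×15.999 = 47.997 g → 56.93 wt%.
Difference = 42.12 − 56.93 = -14.81 percentage points.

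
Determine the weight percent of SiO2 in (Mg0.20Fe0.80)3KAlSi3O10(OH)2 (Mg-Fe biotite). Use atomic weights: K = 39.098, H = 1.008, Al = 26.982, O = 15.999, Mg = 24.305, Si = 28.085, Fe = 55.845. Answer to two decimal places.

36.57 wt%

Formula mass = 492.950 g/mol.
3 Si → 3.0000 mol SiO2 per formula unit; M(SiO2) = 60.083, so SiO2 mass = 180.249 g.
180.249/492.950 × 100 = 36.57 wt%.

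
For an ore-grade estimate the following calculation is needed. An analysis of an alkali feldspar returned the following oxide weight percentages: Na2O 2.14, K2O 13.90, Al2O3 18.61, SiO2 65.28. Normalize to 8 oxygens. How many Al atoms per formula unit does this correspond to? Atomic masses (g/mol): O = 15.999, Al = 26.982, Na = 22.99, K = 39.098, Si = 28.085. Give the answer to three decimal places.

1.006 Al apfu

2.14 wt% Na2O ÷ 61.979 g/mol = 0.03453 mol, giving 0.06906 Na and 0.03453 O.
13.90 wt% K2O ÷ 94.195 g/mol = 0.14757 mol, giving 0.29514 K and 0.14757 O.
18.61 wt% Al2O3 ÷ 101.961 g/mol = 0.18252 mol, giving 0.36504 Al and 0.54756 O.
65.28 wt% SiO2 ÷ 60.083 g/mol = 1.08650 mol, giving 1.08650 Si and 2.17300 O.
Oxygen sums to 2.90266; scaling by 8/2.90266 = 2.75609 puts the formula on 8 O.
Al: 0.36504 × 2.75609 = 1.006 atoms per formula unit.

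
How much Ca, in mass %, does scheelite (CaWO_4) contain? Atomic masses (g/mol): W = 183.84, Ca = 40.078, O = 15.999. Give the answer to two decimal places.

M(CaWO_4) = 287.914 g/mol.
Ca contributes 1 × 40.078 = 40.078 g per mole.
40.078/287.914 = 0.1392 → 13.92%.

13.92 mass %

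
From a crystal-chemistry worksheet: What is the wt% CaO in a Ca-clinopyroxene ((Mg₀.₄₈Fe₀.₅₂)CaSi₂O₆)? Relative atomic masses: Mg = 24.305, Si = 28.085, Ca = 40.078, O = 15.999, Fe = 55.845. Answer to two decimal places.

24.07 wt%

Formula mass = 232.948 g/mol.
1 Ca → 1.0000 mol CaO per formula unit; M(CaO) = 56.077, so CaO mass = 56.077 g.
56.077/232.948 × 100 = 24.07 wt%.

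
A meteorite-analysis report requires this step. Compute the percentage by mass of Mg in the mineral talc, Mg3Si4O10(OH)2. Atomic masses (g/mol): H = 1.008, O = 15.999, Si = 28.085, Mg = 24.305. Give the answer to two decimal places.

19.23 mass %

M(Mg3Si4O10(OH)2) = 379.259 g/mol.
Mg contributes 3 × 24.305 = 72.915 g per mole.
72.915/379.259 = 0.1923 → 19.23%.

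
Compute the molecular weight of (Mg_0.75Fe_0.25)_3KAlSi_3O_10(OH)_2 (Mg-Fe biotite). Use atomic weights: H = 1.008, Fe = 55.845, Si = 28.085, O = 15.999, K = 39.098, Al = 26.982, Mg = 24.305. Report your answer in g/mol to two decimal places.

440.91 g/mol

M = 2.25·24.305 + 0.75·55.845 + 1·39.098 + 1·26.982 + 3·28.085 + 12·15.999 + 2·1.008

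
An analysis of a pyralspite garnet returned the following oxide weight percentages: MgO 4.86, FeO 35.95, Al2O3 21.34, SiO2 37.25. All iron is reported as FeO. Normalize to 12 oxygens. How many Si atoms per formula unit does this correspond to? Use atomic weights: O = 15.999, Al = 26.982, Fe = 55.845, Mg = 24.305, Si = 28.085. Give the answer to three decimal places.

MgO (M=40.304): mol = 0.12058; Mg = 0.12058, O = 0.12058.
FeO (M=71.844): mol = 0.50039; Fe = 0.50039, O = 0.50039.
Al2O3 (M=101.961): mol = 0.20930; Al = 0.41860, O = 0.62790.
SiO2 (M=60.083): mol = 0.61998; Si = 0.61998, O = 1.23996.
ΣO = 2.48883; factor = 12/ΣO = 4.82154.
Si apfu = 0.61998 × 4.82154 = 2.989.

2.989 Si apfu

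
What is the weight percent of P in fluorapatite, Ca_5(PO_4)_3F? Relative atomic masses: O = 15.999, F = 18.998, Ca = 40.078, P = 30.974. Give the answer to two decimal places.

Formula mass = 5×40.078 + 3×30.974 + 12×15.999 + 1×18.998 = 504.298 g/mol, of which 92.922 g is P.
So P makes up 92.922/504.298 = 0.1843 of the mass, i.e. 18.43%.

18.43 weight percent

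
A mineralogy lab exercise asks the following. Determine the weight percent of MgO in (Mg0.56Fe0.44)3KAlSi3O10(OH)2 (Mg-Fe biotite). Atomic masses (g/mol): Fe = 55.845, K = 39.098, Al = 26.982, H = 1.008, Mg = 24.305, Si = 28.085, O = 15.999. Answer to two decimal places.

14.76 wt%

Molar mass of (Mg0.56Fe0.44)3KAlSi3O10(OH)2 = 1.68×24.305 + 1.32×55.845 + 1×39.098 + 1×26.982 + 3×28.085 + 12×15.999 + 2×1.008 = 458.887 g/mol.
Each formula unit contains 1.68 Mg, equivalent to 1.68/1 = 1.6800 mol MgO.
M(MgO) = 1×24.305 + 1×15.999 = 40.304 g/mol.
Mass of MgO per formula unit = 1.6800 × 40.304 = 67.711 g.
MgO wt% = 67.711 / 458.887 × 100 = 14.76%.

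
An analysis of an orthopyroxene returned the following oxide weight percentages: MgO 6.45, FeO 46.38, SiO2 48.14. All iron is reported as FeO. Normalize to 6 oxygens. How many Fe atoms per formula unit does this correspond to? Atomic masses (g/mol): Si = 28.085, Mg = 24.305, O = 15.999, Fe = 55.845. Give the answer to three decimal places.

MgO (M=40.304): mol = 0.16003; Mg = 0.16003, O = 0.16003.
FeO (M=71.844): mol = 0.64557; Fe = 0.64557, O = 0.64557.
SiO2 (M=60.083): mol = 0.80122; Si = 0.80122, O = 1.60244.
ΣO = 2.40804; factor = 6/ΣO = 2.49165.
Fe apfu = 0.64557 × 2.49165 = 1.609.

1.609 Fe apfu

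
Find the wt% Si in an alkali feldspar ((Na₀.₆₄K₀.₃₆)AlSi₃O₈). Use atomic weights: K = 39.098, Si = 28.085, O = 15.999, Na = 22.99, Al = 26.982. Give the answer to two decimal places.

31.44 weight percent

Formula mass = 0.64·22.99 + 0.36·39.098 + 1·26.982 + 3·28.085 + 8·15.999 = 268.018 g/mol, of which 84.255 g is Si.
So Si makes up 84.255/268.018 = 0.3144 of the mass, i.e. 31.44%.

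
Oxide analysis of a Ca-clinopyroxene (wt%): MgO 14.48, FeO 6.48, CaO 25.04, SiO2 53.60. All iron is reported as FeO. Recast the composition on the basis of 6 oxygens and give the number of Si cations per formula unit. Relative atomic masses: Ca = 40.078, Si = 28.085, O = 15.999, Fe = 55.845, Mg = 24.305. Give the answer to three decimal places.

MgO (M=40.304): mol = 0.35927; Mg = 0.35927, O = 0.35927.
FeO (M=71.844): mol = 0.09020; Fe = 0.09020, O = 0.09020.
CaO (M=56.077): mol = 0.44653; Ca = 0.44653, O = 0.44653.
SiO2 (M=60.083): mol = 0.89210; Si = 0.89210, O = 1.78420.
ΣO = 2.68020; factor = 6/ΣO = 2.23864.
Si apfu = 0.89210 × 2.23864 = 1.997.

1.997 Si apfu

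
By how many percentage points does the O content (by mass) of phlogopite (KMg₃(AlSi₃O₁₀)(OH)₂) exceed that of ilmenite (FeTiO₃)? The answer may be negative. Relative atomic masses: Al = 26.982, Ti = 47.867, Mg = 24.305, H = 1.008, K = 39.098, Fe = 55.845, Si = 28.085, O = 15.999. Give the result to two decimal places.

O in KMg₃(AlSi₃O₁₀)(OH)₂: molar mass 417.254 g/mol; 12×15.999 = 191.988 g → 46.01 wt%.
O in FeTiO₃: molar mass 151.709 g/mol; 3×15.999 = 47.997 g → 31.64 wt%.
Difference = 46.01 − 31.64 = 14.37 percentage points.

14.37 percentage points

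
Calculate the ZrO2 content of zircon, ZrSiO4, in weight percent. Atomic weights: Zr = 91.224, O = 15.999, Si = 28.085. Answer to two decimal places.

Molar mass of ZrSiO4 = 1*91.224 + 1*28.085 + 4*15.999 = 183.305 g/mol.
Each formula unit contains 1 Zr, equivalent to 1/1 = 1.0000 mol ZrO2.
M(ZrO2) = 1×91.224 + 2×15.999 = 123.222 g/mol.
Mass of ZrO2 per formula unit = 1.0000 × 123.222 = 123.222 g.
ZrO2 wt% = 123.222 / 183.305 × 100 = 67.22%.

67.22 wt%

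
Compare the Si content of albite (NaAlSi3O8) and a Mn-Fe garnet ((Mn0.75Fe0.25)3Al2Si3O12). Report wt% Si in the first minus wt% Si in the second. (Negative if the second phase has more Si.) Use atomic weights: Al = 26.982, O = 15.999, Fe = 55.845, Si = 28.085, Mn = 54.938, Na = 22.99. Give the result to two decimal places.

M(NaAlSi3O8) = 262.219 g/mol, so wt% Si = 84.255/262.219 × 100 = 32.13%.
M((Mn0.75Fe0.25)3Al2Si3O12) = 495.701 g/mol, so wt% Si = 84.255/495.701 × 100 = 17.00%.
32.13 − 17.00 = 15.13 pp.

15.13 percentage points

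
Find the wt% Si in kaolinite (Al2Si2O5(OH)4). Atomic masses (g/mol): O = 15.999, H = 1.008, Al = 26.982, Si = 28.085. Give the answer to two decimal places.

Molar mass of Al2Si2O5(OH)4: 2×26.982 + 2×28.085 + 9×15.999 + 4×1.008 = 258.157 g/mol.
Mass of Si per formula unit: 2 × 28.085 = 56.170 g.
Weight fraction Si = 56.170 / 258.157 = 0.2176.

21.76 mass %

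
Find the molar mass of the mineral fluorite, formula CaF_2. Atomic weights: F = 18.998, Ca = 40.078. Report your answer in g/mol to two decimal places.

M = 1*40.078 + 2*18.998

78.07 g/mol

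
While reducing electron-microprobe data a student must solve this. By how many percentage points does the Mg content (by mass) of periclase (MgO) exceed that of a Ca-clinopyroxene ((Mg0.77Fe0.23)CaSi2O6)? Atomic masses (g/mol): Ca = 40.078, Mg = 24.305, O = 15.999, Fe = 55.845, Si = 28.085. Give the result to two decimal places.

First mineral: 24.305 g Mg in 40.304 g formula = 60.30 wt% Mg.
Second mineral: 18.715 g Mg in 223.801 g formula = 8.36 wt% Mg.
60.30% − 8.36% gives a difference of 51.94 percentage points.

51.94 percentage points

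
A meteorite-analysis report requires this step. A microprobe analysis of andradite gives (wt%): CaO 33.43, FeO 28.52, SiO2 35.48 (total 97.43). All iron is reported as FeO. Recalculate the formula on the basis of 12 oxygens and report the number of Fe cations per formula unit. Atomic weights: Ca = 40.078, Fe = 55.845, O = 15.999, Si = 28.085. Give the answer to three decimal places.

2.191 Fe apfu

CaO: 33.43/56.077 = 0.59614 mol → 0.59614 mol Ca, 0.59614 mol O.
FeO: 28.52/71.844 = 0.39697 mol → 0.39697 mol Fe, 0.39697 mol O.
SiO2: 35.48/60.083 = 0.59052 mol → 0.59052 mol Si, 1.18104 mol O.
Total oxygen = 2.17415 mol. Normalization factor = 12/2.17415 = 5.51940.
Fe per 12 O = 0.39697 × 5.51940 = 2.191.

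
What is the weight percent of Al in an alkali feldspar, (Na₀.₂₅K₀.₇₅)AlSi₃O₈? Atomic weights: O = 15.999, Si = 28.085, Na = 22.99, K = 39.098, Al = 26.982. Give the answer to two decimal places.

Formula mass = 0.25×22.99 + 0.75×39.098 + 1×26.982 + 3×28.085 + 8×15.999 = 274.300 g/mol, of which 26.982 g is Al.
So Al makes up 26.982/274.300 = 0.0984 of the mass, i.e. 9.84%.

9.84 mass %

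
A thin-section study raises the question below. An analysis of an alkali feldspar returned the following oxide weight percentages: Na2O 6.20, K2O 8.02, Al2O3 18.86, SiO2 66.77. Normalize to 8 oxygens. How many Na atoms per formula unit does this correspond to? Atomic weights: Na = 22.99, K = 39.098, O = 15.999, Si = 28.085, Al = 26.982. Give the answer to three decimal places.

Na2O: 6.20/61.979 = 0.10003 mol → 0.20006 mol Na, 0.10003 mol O.
K2O: 8.02/94.195 = 0.08514 mol → 0.17028 mol K, 0.08514 mol O.
Al2O3: 18.86/101.961 = 0.18497 mol → 0.36994 mol Al, 0.55491 mol O.
SiO2: 66.77/60.083 = 1.11130 mol → 1.11130 mol Si, 2.22260 mol O.
Total oxygen = 2.96268 mol. Normalization factor = 8/2.96268 = 2.70026.
Na per 8 O = 0.20006 × 2.70026 = 0.540.

0.540 Na apfu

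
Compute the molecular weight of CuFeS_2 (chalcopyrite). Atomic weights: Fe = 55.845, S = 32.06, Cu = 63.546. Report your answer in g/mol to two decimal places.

183.51 g/mol

The formula mass is the sum 1(63.546) + 1(55.845) + 2(32.06).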